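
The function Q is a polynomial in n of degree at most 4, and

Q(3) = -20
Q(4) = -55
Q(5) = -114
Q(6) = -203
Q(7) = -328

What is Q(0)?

1

First differences: -35, -59, -89, -125. Second differences: -24, -30, -36. Third differences: -6, -6.
Level-3 differences are constant, so Q has degree 3.
Fitting a degree-3 polynomial gives Q(n) = -n³ + 2n + 1.
The constant term is Q(0) = 1.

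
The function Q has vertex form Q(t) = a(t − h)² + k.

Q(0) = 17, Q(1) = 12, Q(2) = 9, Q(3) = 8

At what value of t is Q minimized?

3

First differences -5, -3, -1; second difference 2 = 2a, so a = 1.
Expanding, the t-coefficient is −2ah = -2h; matching it to the data gives h = 3, and then k = 8.
So Q(t) = 1(t − 3)² + 8.
Hence h = 3.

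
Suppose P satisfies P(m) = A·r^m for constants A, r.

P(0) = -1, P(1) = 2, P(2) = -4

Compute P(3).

8

Consecutive ratio: 2/(-1) = -2, and -4/2 = -2, so r = -2.
Then A·(-2)^0 = -1 gives A = -1, and P(m) = -1·(-2)^m.
P(3) = -1·(-2)^3 = 8.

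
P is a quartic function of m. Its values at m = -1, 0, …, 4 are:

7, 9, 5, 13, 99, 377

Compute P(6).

2205

First differences: 2, -4, 8, 86, 278. Second differences: -6, 12, 78, 192. Third differences: 18, 66, 114. Fourth differences: 48, 48.
Level-4 differences are constant, so P has degree 4.
Fitting a degree-4 polynomial gives P(m) = 2m^4 - m³ - 5m² + 9.
Then P(6) = 2205.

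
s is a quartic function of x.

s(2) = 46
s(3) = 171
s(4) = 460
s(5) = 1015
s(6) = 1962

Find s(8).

5656

Write s(x) = ax^4 + bx³ + cx² + dx + e; the 5 given values yield a linear system in the 5 coefficients.
Solving, s(x) = x^4 + 3x³ + 3x.
Then s(8) = 5656.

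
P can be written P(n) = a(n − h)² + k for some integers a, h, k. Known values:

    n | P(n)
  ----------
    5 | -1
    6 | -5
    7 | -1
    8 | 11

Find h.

First differences -4, 4, 12; second difference 8 = 2a, so a = 4.
Expanding, the n-coefficient is −2ah = -8h; matching it to the data gives h = 6, and then k = -5.
So P(n) = 4(n − 6)² − 5.
Hence h = 6.

6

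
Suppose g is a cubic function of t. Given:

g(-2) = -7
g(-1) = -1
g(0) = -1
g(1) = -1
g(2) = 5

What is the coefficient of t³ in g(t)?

First differences: 6, 0, 0, 6. Second differences: -6, 0, 6. Third differences: 6, 6.
Level-3 differences are constant, so g has degree 3.
Fitting a degree-3 polynomial gives g(t) = t³ - t - 1.
The coefficient of t³ is 1.

1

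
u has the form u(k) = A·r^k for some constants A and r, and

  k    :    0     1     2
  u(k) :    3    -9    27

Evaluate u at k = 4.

243

Consecutive ratio: -9/3 = -3, and 27/(-9) = -3, so r = -3.
Then A·(-3)^0 = 3 gives A = 3, and u(k) = 3·(-3)^k.
u(4) = 3·(-3)^4 = 243.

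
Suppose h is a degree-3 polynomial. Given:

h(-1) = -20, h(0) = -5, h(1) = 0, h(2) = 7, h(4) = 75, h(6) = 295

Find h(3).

28

Write h(x) = ax³ + bx² + cx + d; the 6 given values yield a linear system in the 4 coefficients.
Solving, h(x) = 2x³ - 5x² + 8x - 5.
Then h(3) = 28.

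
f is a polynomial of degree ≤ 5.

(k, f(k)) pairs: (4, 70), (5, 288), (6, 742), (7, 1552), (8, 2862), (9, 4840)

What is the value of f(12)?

16822

First differences: 218, 454, 810, 1310, 1978. Second differences: 236, 356, 500, 668. Third differences: 120, 144, 168. Fourth differences: 24, 24.
Level-4 differences are constant, so f has degree 4.
Fitting a degree-4 polynomial gives f(k) = k^4 - 2k³ - 3k² - 2k - 2.
Then f(12) = 16822.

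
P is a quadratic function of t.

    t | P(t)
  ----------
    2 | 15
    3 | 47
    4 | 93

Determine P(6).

Write P(t) = at² + bt + c; the 3 given values yield a linear system in the 3 coefficients.
Solving, P(t) = 7t² - 3t - 7.
Then P(6) = 227.

227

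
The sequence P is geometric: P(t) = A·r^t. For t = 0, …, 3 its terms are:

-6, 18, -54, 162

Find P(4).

Consecutive ratio: 18/(-6) = -3, and -54/18 = -3, so r = -3.
Then A·(-3)^0 = -6 gives A = -6, and P(t) = -6·(-3)^t.
P(4) = -6·(-3)^4 = -486.

-486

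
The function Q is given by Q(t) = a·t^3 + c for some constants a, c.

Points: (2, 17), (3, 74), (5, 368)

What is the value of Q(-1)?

From Q(2) = 17 and Q(3) = 74: 8a + c = 17 and 27a + c = 74.
Subtracting: 19a = 57, so a = 3; then c = 17 − 3·8 = -7.
So Q(t) = 3t³ − 7, and Q(-1) = -10.

-10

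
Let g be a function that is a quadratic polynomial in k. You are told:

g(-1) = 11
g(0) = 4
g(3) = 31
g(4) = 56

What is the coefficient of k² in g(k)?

Write g(k) = ak² + bk + c; the 4 given values yield a linear system in the 3 coefficients.
Solving, g(k) = 4k² - 3k + 4.
The coefficient of k² is 4.

4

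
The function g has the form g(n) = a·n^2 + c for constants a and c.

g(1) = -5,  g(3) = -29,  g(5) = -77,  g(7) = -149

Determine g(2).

From g(1) = -5 and g(3) = -29: 1a + c = -5 and 9a + c = -29.
Subtracting: 8a = -24, so a = -3; then c = -5 − (-3)·1 = -2.
So g(n) = -3n² − 2, and g(2) = -14.

-14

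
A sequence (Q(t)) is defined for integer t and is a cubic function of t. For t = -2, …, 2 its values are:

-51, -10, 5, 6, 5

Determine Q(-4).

-259

Write Q(t) = at³ + bt² + ct + d; the 5 given values yield a linear system in the 4 coefficients.
Solving, Q(t) = 2t³ - 7t² + 6t + 5.
Then Q(-4) = -259.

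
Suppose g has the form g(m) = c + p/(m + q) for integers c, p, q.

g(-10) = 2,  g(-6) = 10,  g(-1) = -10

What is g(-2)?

(g(m) − c)(m + q) = p for each data point; the three points give a linear system in c and q, then p follows.
Solving: c = -2, q = 4, p = -24, so g(m) = -2 − 24/(m + 4).
Then g(-2) = -2 − 24/2 = -14.

-14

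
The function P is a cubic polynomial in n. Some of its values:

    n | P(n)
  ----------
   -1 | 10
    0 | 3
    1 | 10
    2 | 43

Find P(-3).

Write P(n) = an³ + bn² + cn + d; the 4 given values yield a linear system in the 4 coefficients.
Solving, P(n) = 2n³ + 7n² - 2n + 3.
Then P(-3) = 18.

18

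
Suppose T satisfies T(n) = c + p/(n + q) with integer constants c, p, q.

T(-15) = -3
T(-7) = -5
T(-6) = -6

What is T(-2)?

10

(T(n) − c)(n + q) = p for each data point; the three points give a linear system in c and q, then p follows.
Solving: c = -2, q = 3, p = 12, so T(n) = -2 + 12/(n + 3).
Then T(-2) = -2 + 12/1 = 10.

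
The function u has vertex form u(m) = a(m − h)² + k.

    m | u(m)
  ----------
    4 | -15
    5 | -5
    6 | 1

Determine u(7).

3

First differences 10, 6; second difference -4 = 2a, so a = -2.
Expanding, the m-coefficient is −2ah = 4h; matching it to the data gives h = 7, and then k = 3.
So u(m) = -2(m − 7)² + 3.
u(7) = -2·0² + 3 = 3.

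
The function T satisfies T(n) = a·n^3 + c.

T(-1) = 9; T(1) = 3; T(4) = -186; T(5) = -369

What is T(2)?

-18

From T(-1) = 9 and T(1) = 3: -1a + c = 9 and 1a + c = 3.
Subtracting: 2a = -6, so a = -3; then c = 9 − (-3)·(-1) = 6.
So T(n) = -3n³ + 6, and T(2) = -18.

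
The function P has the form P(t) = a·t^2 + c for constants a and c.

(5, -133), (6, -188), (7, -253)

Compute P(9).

-413

From P(5) = -133 and P(6) = -188: 25a + c = -133 and 36a + c = -188.
Subtracting: 11a = -55, so a = -5; then c = -133 − (-5)·25 = -8.
So P(t) = -5t² − 8, and P(9) = -413.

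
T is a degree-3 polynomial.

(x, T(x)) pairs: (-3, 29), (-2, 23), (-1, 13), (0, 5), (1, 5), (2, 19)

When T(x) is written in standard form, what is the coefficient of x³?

Write T(x) = ax³ + bx² + cx + d; the 6 given values yield a linear system in the 4 coefficients.
Solving, T(x) = x³ + 4x² - 5x + 5.
The coefficient of x³ is 1.

1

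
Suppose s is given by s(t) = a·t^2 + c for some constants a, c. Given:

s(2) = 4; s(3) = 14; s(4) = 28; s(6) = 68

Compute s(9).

158

From s(2) = 4 and s(3) = 14: 4a + c = 4 and 9a + c = 14.
Subtracting: 5a = 10, so a = 2; then c = 4 − 2·4 = -4.
So s(t) = 2t² − 4, and s(9) = 158.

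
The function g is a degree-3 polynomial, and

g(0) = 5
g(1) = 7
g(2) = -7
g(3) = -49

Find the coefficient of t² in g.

-2

Write g(t) = at³ + bt² + ct + d; the 4 given values yield a linear system in the 4 coefficients.
Solving, g(t) = -2t³ - 2t² + 6t + 5.
The coefficient of t² is -2.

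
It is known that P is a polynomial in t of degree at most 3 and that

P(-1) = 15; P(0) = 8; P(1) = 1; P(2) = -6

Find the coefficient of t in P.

-7

First differences: -7, -7, -7.
Level-1 differences are constant, so P has degree 1.
Fitting a degree-1 polynomial gives P(t) = -7t + 8.
The coefficient of t is -7.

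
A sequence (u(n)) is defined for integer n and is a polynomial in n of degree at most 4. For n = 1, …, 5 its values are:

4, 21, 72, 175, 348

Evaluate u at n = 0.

3

Write u(n) = an^4 + bn³ + cn² + dn + e; the 5 given values yield a linear system in the 5 coefficients.
Solving, the leading coefficient vanishes, and u(n) = 3n³ - n² - n + 3.
Then u(0) = 3.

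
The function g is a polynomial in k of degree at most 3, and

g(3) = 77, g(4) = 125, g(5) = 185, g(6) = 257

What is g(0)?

Write g(k) = ak³ + bk² + ck + d; the 4 given values yield a linear system in the 4 coefficients.
Solving, the leading coefficient vanishes, and g(k) = 6k² + 6k + 5.
The constant term is g(0) = 5.

5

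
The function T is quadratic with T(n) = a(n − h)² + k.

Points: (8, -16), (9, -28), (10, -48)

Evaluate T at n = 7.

First differences -12, -20; second difference -8 = 2a, so a = -4.
Expanding, the n-coefficient is −2ah = 8h; matching it to the data gives h = 7, and then k = -12.
So T(n) = -4(n − 7)² − 12.
T(7) = -4·0² − 12 = -12.

-12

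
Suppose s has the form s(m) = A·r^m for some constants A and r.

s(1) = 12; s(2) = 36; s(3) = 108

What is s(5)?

Consecutive ratio: 36/12 = 3, and 108/36 = 3, so r = 3.
Then A·3^1 = 12 gives A = 4, and s(m) = 4·3^m.
s(5) = 4·3^5 = 972.

972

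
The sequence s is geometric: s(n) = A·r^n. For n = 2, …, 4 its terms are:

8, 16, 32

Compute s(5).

64

Consecutive ratio: 16/8 = 2, and 32/16 = 2, so r = 2.
Then A·2^2 = 8 gives A = 2, and s(n) = 2·2^n.
s(5) = 2·2^5 = 64.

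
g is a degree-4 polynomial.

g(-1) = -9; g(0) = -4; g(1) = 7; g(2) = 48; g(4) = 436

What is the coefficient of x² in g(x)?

2

Write g(x) = ax^4 + bx³ + cx² + dx + e; the 5 given values yield a linear system in the 5 coefficients.
Solving, g(x) = x^4 + 2x³ + 2x² + 6x - 4.
The coefficient of x² is 2.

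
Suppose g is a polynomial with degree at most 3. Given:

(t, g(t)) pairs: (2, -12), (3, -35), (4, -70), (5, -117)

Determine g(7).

First differences: -23, -35, -47. Second differences: -12, -12.
Level-2 differences are constant, so g has degree 2.
Fitting a degree-2 polynomial gives g(t) = -6t² + 7t - 2.
Then g(7) = -247.

-247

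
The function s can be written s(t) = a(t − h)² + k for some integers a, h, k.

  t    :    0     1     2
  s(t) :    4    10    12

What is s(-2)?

First differences 6, 2; second difference -4 = 2a, so a = -2.
Expanding, the t-coefficient is −2ah = 4h; matching it to the data gives h = 2, and then k = 12.
So s(t) = -2(t − 2)² + 12.
s(-2) = -2·(-4)² + 12 = -20.

-20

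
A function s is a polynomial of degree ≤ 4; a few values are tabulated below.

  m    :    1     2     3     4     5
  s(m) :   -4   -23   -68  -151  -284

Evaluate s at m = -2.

17

First differences: -19, -45, -83, -133. Second differences: -26, -38, -50. Third differences: -12, -12.
Level-3 differences are constant, so s has degree 3.
Fitting a degree-3 polynomial gives s(m) = -2m³ - m² - 2m + 1.
Then s(-2) = 17.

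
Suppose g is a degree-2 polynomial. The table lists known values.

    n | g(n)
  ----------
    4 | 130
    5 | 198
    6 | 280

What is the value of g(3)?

Write g(n) = an² + bn + c; the 3 given values yield a linear system in the 3 coefficients.
Solving, g(n) = 7n² + 5n - 2.
Then g(3) = 76.

76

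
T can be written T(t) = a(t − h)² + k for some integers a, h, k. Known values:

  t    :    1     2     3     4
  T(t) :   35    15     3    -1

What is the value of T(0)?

63

First differences -20, -12, -4; second difference 8 = 2a, so a = 4.
Expanding, the t-coefficient is −2ah = -8h; matching it to the data gives h = 4, and then k = -1.
So T(t) = 4(t − 4)² − 1.
T(0) = 4·(-4)² − 1 = 63.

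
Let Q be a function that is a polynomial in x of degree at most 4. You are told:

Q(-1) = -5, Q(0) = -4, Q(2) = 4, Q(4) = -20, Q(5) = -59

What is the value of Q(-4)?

Write Q(x) = ax^4 + bx³ + cx² + dx + e; the 5 given values yield a linear system in the 5 coefficients.
Solving, the leading coefficient vanishes, and Q(x) = -x³ + 2x² + 4x - 4.
Then Q(-4) = 76.

76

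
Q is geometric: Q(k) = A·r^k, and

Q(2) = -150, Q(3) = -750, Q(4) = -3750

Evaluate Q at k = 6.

-93750

Consecutive ratio: -750/(-150) = 5, and -3750/(-750) = 5, so r = 5.
Then A·5^2 = -150 gives A = -6, and Q(k) = -6·5^k.
Q(6) = -6·5^6 = -93750.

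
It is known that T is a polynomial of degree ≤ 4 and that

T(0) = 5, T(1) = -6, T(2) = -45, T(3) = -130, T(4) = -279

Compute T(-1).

First differences: -11, -39, -85, -149. Second differences: -28, -46, -64. Third differences: -18, -18.
Level-3 differences are constant, so T has degree 3.
Fitting a degree-3 polynomial gives T(k) = -3k³ - 5k² - 3k + 5.
Then T(-1) = 6.

6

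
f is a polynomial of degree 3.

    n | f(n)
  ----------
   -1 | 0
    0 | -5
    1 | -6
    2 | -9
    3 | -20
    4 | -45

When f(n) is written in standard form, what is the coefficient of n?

First differences: -5, -1, -3, -11, -25. Second differences: 4, -2, -8, -14. Third differences: -6, -6, -6.
Level-3 differences are constant, so f has degree 3.
Fitting a degree-3 polynomial gives f(n) = -n³ + 2n² - 2n - 5.
The coefficient of n is -2.

-2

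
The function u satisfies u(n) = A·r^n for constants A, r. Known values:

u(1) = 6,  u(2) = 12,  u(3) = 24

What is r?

2

Consecutive ratio: 12/6 = 2, and 24/12 = 2, so r = 2.
Then A·2^1 = 6 gives A = 3, and u(n) = 3·2^n.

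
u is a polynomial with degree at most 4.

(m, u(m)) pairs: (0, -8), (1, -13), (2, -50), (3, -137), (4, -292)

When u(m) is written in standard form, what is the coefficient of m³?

-3

First differences: -5, -37, -87, -155. Second differences: -32, -50, -68. Third differences: -18, -18.
Level-3 differences are constant, so u has degree 3.
Fitting a degree-3 polynomial gives u(m) = -3m³ - 7m² + 5m - 8.
The coefficient of m³ is -3.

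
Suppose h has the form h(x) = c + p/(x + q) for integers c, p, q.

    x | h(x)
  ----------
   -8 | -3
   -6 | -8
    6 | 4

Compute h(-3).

22

(h(x) − c)(x + q) = p for each data point; the three points give a linear system in c and q, then p follows.
Solving: c = 2, q = 4, p = 20, so h(x) = 2 + 20/(x + 4).
Then h(-3) = 2 + 20/1 = 22.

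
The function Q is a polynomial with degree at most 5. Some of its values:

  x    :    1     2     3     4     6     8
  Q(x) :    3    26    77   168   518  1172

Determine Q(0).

Write Q(x) = ax^5 + bx^4 + cx³ + dx² + ex + p; the 6 given values yield a linear system in the 6 coefficients.
Solving, the top 2 coefficients vanish, and Q(x) = 2x³ + 2x² + 3x - 4.
Then Q(0) = -4.

-4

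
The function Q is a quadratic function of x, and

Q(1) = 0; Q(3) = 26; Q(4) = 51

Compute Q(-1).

6

Write Q(x) = ax² + bx + c; the 3 given values yield a linear system in the 3 coefficients.
Solving, Q(x) = 4x² - 3x - 1.
Then Q(-1) = 6.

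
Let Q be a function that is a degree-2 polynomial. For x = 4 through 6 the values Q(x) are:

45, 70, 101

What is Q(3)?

Write Q(x) = ax² + bx + c; the 3 given values yield a linear system in the 3 coefficients.
Solving, Q(x) = 3x² - 2x + 5.
Then Q(3) = 26.

26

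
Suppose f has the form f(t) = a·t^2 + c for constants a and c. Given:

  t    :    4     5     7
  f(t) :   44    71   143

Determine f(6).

104

From f(4) = 44 and f(5) = 71: 16a + c = 44 and 25a + c = 71.
Subtracting: 9a = 27, so a = 3; then c = 44 − 3·16 = -4.
So f(t) = 3t² − 4, and f(6) = 104.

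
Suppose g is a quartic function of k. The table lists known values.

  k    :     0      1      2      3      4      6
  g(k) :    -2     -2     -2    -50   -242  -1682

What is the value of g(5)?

-722

Write g(k) = ak^4 + bk³ + ck² + dk + e; the 6 given values yield a linear system in the 5 coefficients.
Solving, g(k) = -2k^4 + 4k³ + 2k² - 4k - 2.
Then g(5) = -722.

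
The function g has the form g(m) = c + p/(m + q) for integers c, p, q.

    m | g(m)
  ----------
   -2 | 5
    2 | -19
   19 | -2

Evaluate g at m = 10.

(g(m) − c)(m + q) = p for each data point; the three points give a linear system in c and q, then p follows.
Solving: c = -1, q = -1, p = -18, so g(m) = -1 − 18/(m − 1).
Then g(10) = -1 − 18/9 = -3.

-3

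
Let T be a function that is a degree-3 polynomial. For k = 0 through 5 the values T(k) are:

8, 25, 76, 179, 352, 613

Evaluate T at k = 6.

First differences: 17, 51, 103, 173, 261. Second differences: 34, 52, 70, 88. Third differences: 18, 18, 18.
Level-3 differences are constant, so T has degree 3.
Fitting a degree-3 polynomial gives T(k) = 3k³ + 8k² + 6k + 8.
Then T(6) = 980.

980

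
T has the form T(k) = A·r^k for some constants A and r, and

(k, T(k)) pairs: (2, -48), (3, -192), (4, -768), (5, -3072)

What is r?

4

Consecutive ratio: -192/(-48) = 4, and -768/(-192) = 4, so r = 4.
Then A·4^2 = -48 gives A = -3, and T(k) = -3·4^k.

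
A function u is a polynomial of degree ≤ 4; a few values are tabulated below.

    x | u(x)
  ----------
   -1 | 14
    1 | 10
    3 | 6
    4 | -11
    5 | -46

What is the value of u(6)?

-105

Write u(x) = ax^4 + bx³ + cx² + dx + e; the 5 given values yield a linear system in the 5 coefficients.
Solving, the leading coefficient vanishes, and u(x) = -x³ + 3x² - x + 9.
Then u(6) = -105.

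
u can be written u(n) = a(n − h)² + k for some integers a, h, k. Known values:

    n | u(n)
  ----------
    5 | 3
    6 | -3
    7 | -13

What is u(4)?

First differences -6, -10; second difference -4 = 2a, so a = -2.
Expanding, the n-coefficient is −2ah = 4h; matching it to the data gives h = 4, and then k = 5.
So u(n) = -2(n − 4)² + 5.
u(4) = -2·0² + 5 = 5.

5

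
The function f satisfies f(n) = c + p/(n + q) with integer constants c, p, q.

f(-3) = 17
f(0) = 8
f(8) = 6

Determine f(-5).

-7

(f(n) − c)(n + q) = p for each data point; the three points give a linear system in c and q, then p follows.
Solving: c = 5, q = 4, p = 12, so f(n) = 5 + 12/(n + 4).
Then f(-5) = 5 + 12/(-1) = -7.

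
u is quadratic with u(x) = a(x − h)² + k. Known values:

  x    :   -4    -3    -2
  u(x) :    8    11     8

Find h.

First differences 3, -3; second difference -6 = 2a, so a = -3.
Expanding, the x-coefficient is −2ah = 6h; matching it to the data gives h = -3, and then k = 11.
So u(x) = -3(x + 3)² + 11.
Hence h = -3.

-3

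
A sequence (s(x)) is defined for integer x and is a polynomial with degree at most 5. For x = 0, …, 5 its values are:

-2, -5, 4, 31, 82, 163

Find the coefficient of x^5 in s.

0

First differences: -3, 9, 27, 51, 81. Second differences: 12, 18, 24, 30. Third differences: 6, 6, 6.
Level-3 differences are constant, so s has degree 3.
Fitting a degree-3 polynomial gives s(x) = x³ + 3x² - 7x - 2.
The coefficient of x^5 is 0.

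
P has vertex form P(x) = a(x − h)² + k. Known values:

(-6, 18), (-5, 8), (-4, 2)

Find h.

First differences -10, -6; second difference 4 = 2a, so a = 2.
Expanding, the x-coefficient is −2ah = -4h; matching it to the data gives h = -3, and then k = 0.
So P(x) = 2(x + 3)² + 0.
Hence h = -3.

-3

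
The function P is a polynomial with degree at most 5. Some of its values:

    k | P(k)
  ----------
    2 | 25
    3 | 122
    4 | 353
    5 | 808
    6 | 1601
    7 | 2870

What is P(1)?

-4

First differences: 97, 231, 455, 793, 1269. Second differences: 134, 224, 338, 476. Third differences: 90, 114, 138. Fourth differences: 24, 24.
Level-4 differences are constant, so P has degree 4.
Fitting a degree-4 polynomial gives P(k) = k^4 + k³ + 3k² - 2k - 7.
Then P(1) = -4.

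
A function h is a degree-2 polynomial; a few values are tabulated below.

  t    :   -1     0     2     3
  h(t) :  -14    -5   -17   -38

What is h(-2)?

-33

Write h(t) = at² + bt + c; the 4 given values yield a linear system in the 3 coefficients.
Solving, h(t) = -5t² + 4t - 5.
Then h(-2) = -33.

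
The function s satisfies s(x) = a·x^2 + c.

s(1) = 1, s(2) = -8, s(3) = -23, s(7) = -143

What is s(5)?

-71

From s(1) = 1 and s(2) = -8: 1a + c = 1 and 4a + c = -8.
Subtracting: 3a = -9, so a = -3; then c = 1 − (-3)·1 = 4.
So s(x) = -3x² + 4, and s(5) = -71.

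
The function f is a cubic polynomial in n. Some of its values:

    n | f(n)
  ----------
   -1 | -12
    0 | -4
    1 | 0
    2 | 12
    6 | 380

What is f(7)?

612

Write f(n) = an³ + bn² + cn + d; the 5 given values yield a linear system in the 4 coefficients.
Solving, f(n) = 2n³ - 2n² + 4n - 4.
Then f(7) = 612.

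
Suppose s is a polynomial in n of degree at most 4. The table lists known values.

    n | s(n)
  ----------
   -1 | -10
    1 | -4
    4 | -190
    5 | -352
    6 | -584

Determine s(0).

-2

Write s(n) = an^4 + bn³ + cn² + dn + e; the 5 given values yield a linear system in the 5 coefficients.
Solving, the leading coefficient vanishes, and s(n) = -2n³ - 5n² + 5n - 2.
Then s(0) = -2.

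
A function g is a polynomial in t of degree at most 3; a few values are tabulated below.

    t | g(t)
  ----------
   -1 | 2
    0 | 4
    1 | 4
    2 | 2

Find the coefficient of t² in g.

-1

First differences: 2, 0, -2. Second differences: -2, -2.
Level-2 differences are constant, so g has degree 2.
Fitting a degree-2 polynomial gives g(t) = -t² + t + 4.
The coefficient of t² is -1.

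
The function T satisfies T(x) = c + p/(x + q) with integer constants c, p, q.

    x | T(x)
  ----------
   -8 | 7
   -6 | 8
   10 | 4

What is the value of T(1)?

(T(x) − c)(x + q) = p for each data point; the three points give a linear system in c and q, then p follows.
Solving: c = 5, q = 2, p = -12, so T(x) = 5 − 12/(x + 2).
Then T(1) = 5 − 12/3 = 1.

1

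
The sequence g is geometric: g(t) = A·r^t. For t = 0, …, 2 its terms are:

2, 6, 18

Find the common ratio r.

3

Consecutive ratio: 6/2 = 3, and 18/6 = 3, so r = 3.
Then A·3^0 = 2 gives A = 2, and g(t) = 2·3^t.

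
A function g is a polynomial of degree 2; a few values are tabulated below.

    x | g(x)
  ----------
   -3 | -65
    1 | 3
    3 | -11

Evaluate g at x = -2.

Write g(x) = ax² + bx + c; the 3 given values yield a linear system in the 3 coefficients.
Solving, g(x) = -4x² + 9x - 2.
Then g(-2) = -36.

-36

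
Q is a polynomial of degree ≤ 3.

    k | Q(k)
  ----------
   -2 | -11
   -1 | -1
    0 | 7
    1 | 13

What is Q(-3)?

First differences: 10, 8, 6. Second differences: -2, -2.
Level-2 differences are constant, so Q has degree 2.
Fitting a degree-2 polynomial gives Q(k) = -k² + 7k + 7.
Then Q(-3) = -23.

-23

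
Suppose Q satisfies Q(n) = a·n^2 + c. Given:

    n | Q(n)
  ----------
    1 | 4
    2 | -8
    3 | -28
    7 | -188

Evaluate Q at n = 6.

-136

From Q(1) = 4 and Q(2) = -8: 1a + c = 4 and 4a + c = -8.
Subtracting: 3a = -12, so a = -4; then c = 4 − (-4)·1 = 8.
So Q(n) = -4n² + 8, and Q(6) = -136.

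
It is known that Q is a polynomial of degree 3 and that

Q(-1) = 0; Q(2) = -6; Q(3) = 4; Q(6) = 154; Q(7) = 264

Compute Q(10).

858

Write Q(m) = am³ + bm² + cm + d; the 5 given values yield a linear system in the 4 coefficients.
Solving, Q(m) = m³ - m² - 4m - 2.
Then Q(10) = 858.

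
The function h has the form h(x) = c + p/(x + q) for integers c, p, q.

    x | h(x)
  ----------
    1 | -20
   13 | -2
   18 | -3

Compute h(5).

(h(x) − c)(x + q) = p for each data point; the three points give a linear system in c and q, then p follows.
Solving: c = -5, q = -3, p = 30, so h(x) = -5 + 30/(x − 3).
Then h(5) = -5 + 30/2 = 10.

10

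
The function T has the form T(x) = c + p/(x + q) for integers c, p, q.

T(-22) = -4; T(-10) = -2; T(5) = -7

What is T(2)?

(T(x) − c)(x + q) = p for each data point; the three points give a linear system in c and q, then p follows.
Solving: c = -5, q = 4, p = -18, so T(x) = -5 − 18/(x + 4).
Then T(2) = -5 − 18/6 = -8.

-8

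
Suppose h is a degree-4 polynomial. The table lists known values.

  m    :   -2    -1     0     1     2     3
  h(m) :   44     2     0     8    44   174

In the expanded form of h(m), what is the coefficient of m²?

3

Write h(m) = am^4 + bm³ + cm² + dm + e; the 6 given values yield a linear system in the 5 coefficients.
Solving, h(m) = 2m^4 - m³ + 3m² + 4m.
The coefficient of m² is 3.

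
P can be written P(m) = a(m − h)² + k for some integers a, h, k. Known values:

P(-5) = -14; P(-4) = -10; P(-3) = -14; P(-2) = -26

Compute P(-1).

-46

First differences 4, -4, -12; second difference -8 = 2a, so a = -4.
Expanding, the m-coefficient is −2ah = 8h; matching it to the data gives h = -4, and then k = -10.
So P(m) = -4(m + 4)² − 10.
P(-1) = -4·3² − 10 = -46.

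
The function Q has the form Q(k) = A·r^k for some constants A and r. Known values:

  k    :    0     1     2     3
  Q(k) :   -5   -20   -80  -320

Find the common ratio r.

Consecutive ratio: -20/(-5) = 4, and -80/(-20) = 4, so r = 4.
Then A·4^0 = -5 gives A = -5, and Q(k) = -5·4^k.

4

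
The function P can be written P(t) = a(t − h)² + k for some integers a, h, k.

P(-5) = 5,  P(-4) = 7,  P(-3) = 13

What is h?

First differences 2, 6; second difference 4 = 2a, so a = 2.
Expanding, the t-coefficient is −2ah = -4h; matching it to the data gives h = -5, and then k = 5.
So P(t) = 2(t + 5)² + 5.
Hence h = -5.

-5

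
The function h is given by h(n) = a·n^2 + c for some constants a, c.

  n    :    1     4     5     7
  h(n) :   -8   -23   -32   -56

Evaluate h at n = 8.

From h(1) = -8 and h(4) = -23: 1a + c = -8 and 16a + c = -23.
Subtracting: 15a = -15, so a = -1; then c = -8 − (-1)·1 = -7.
So h(n) = -1n² − 7, and h(8) = -71.

-71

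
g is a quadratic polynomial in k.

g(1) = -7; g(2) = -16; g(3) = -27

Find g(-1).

Write g(k) = ak² + bk + c; the 3 given values yield a linear system in the 3 coefficients.
Solving, g(k) = -k² - 6k.
Then g(-1) = 5.

5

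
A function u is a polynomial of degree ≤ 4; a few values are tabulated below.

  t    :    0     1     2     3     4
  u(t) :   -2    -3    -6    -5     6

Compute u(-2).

-30

First differences: -1, -3, 1, 11. Second differences: -2, 4, 10. Third differences: 6, 6.
Level-3 differences are constant, so u has degree 3.
Fitting a degree-3 polynomial gives u(t) = t³ - 4t² + 2t - 2.
Then u(-2) = -30.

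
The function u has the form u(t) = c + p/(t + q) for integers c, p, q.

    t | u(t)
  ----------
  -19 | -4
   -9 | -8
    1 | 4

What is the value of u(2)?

(u(t) − c)(t + q) = p for each data point; the three points give a linear system in c and q, then p follows.
Solving: c = -2, q = 4, p = 30, so u(t) = -2 + 30/(t + 4).
Then u(2) = -2 + 30/6 = 3.

3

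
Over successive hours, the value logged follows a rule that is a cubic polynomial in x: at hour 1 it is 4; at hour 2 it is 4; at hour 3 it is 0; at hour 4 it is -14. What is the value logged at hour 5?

Write the value at x as h(x).
Write h(x) = ax³ + bx² + cx + d; the 4 given values yield a linear system in the 4 coefficients.
Solving, h(x) = -x³ + 4x² - 5x + 6.
Then h(5) = -44.

-44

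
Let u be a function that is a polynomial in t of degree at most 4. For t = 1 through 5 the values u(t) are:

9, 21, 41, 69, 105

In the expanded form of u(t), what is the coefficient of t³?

Write u(t) = at^4 + bt³ + ct² + dt + e; the 5 given values yield a linear system in the 5 coefficients.
Solving, the top 2 coefficients vanish, and u(t) = 4t² + 5.
The coefficient of t³ is 0.

0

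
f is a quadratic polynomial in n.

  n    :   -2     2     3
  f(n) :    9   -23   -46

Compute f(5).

-110

Write f(n) = an² + bn + c; the 3 given values yield a linear system in the 3 coefficients.
Solving, f(n) = -3n² - 8n + 5.
Then f(5) = -110.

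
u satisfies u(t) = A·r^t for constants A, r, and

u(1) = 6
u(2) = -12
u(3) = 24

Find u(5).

Consecutive ratio: -12/6 = -2, and 24/(-12) = -2, so r = -2.
Then A·(-2)^1 = 6 gives A = -3, and u(t) = -3·(-2)^t.
u(5) = -3·(-2)^5 = 96.

96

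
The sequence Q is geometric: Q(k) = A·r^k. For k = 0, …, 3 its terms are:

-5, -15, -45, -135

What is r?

Consecutive ratio: -15/(-5) = 3, and -45/(-15) = 3, so r = 3.
Then A·3^0 = -5 gives A = -5, and Q(k) = -5·3^k.

3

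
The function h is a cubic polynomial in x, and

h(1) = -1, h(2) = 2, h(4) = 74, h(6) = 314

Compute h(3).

Write h(x) = ax³ + bx² + cx + d; the 4 given values yield a linear system in the 4 coefficients.
Solving, h(x) = 2x³ - 3x² - 2x + 2.
Then h(3) = 23.

23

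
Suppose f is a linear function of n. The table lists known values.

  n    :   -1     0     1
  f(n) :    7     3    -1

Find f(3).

-9

Write f(n) = an + b; the 3 given values yield a linear system in the 2 coefficients.
Solving, f(n) = -4n + 3.
Then f(3) = -9.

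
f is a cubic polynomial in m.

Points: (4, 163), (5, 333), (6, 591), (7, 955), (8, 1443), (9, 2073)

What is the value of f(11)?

First differences: 170, 258, 364, 488, 630. Second differences: 88, 106, 124, 142. Third differences: 18, 18, 18.
Level-3 differences are constant, so f has degree 3.
Fitting a degree-3 polynomial gives f(m) = 3m³ - m² - 4m + 3.
Then f(11) = 3831.

3831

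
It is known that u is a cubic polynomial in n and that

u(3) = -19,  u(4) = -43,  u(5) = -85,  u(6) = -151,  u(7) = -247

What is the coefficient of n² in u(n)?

First differences: -24, -42, -66, -96. Second differences: -18, -24, -30. Third differences: -6, -6.
Level-3 differences are constant, so u has degree 3.
Fitting a degree-3 polynomial gives u(n) = -n³ + 3n² - 8n + 5.
The coefficient of n² is 3.

3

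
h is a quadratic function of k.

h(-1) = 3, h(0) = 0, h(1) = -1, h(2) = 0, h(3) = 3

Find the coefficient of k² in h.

First differences: -3, -1, 1, 3. Second differences: 2, 2, 2.
Level-2 differences are constant, so h has degree 2.
Fitting a degree-2 polynomial gives h(k) = k² - 2k.
The coefficient of k² is 1.

1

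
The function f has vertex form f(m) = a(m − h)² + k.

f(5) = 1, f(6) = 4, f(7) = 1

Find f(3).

First differences 3, -3; second difference -6 = 2a, so a = -3.
Expanding, the m-coefficient is −2ah = 6h; matching it to the data gives h = 6, and then k = 4.
So f(m) = -3(m − 6)² + 4.
f(3) = -3·(-3)² + 4 = -23.

-23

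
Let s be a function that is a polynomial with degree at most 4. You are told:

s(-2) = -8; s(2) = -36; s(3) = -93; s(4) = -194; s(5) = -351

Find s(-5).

Write s(k) = ak^4 + bk³ + ck² + dk + e; the 5 given values yield a linear system in the 5 coefficients.
Solving, the leading coefficient vanishes, and s(k) = -2k³ - 4k² + k - 6.
Then s(-5) = 139.

139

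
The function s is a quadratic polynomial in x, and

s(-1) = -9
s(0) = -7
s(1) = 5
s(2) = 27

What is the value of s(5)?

153

First differences: 2, 12, 22. Second differences: 10, 10.
Level-2 differences are constant, so s has degree 2.
Fitting a degree-2 polynomial gives s(x) = 5x² + 7x - 7.
Then s(5) = 153.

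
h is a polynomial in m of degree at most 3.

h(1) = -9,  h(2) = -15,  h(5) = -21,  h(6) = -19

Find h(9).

-1

Write h(m) = am³ + bm² + cm + d; the 4 given values yield a linear system in the 4 coefficients.
Solving, the leading coefficient vanishes, and h(m) = m² - 9m - 1.
Then h(9) = -1.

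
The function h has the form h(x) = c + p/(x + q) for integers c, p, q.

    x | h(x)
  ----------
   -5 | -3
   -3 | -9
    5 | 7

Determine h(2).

11

(h(x) − c)(x + q) = p for each data point; the three points give a linear system in c and q, then p follows.
Solving: c = 3, q = 1, p = 24, so h(x) = 3 + 24/(x + 1).
Then h(2) = 3 + 24/3 = 11.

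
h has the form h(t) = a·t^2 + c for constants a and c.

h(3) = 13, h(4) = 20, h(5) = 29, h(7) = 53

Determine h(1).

5

From h(3) = 13 and h(4) = 20: 9a + c = 13 and 16a + c = 20.
Subtracting: 7a = 7, so a = 1; then c = 13 − 1·9 = 4.
So h(t) = 1t² + 4, and h(1) = 5.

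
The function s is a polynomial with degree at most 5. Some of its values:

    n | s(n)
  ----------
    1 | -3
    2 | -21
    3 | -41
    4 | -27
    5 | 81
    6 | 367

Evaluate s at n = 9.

3493

First differences: -18, -20, 14, 108, 286. Second differences: -2, 34, 94, 178. Third differences: 36, 60, 84. Fourth differences: 24, 24.
Level-4 differences are constant, so s has degree 4.
Fitting a degree-4 polynomial gives s(n) = n^4 - 4n³ - 2n² + n + 1.
Then s(9) = 3493.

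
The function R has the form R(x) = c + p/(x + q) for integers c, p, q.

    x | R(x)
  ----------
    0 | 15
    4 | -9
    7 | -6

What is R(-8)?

(R(x) − c)(x + q) = p for each data point; the three points give a linear system in c and q, then p follows.
Solving: c = -3, q = -1, p = -18, so R(x) = -3 − 18/(x − 1).
Then R(-8) = -3 − 18/(-9) = -1.

-1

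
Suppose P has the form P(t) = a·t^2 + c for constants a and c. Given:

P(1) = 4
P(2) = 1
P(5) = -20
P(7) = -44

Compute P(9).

From P(1) = 4 and P(2) = 1: 1a + c = 4 and 4a + c = 1.
Subtracting: 3a = -3, so a = -1; then c = 4 − (-1)·1 = 5.
So P(t) = -1t² + 5, and P(9) = -76.

-76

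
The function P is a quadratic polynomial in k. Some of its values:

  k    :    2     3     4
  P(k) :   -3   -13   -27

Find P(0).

5

Write P(k) = ak² + bk + c; the 3 given values yield a linear system in the 3 coefficients.
Solving, P(k) = -2k² + 5.
Then P(0) = 5.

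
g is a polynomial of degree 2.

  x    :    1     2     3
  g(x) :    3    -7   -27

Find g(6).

-147

Write g(x) = ax² + bx + c; the 3 given values yield a linear system in the 3 coefficients.
Solving, g(x) = -5x² + 5x + 3.
Then g(6) = -147.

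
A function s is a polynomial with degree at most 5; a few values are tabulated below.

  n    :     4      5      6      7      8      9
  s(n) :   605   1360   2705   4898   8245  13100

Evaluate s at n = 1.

Write s(n) = an^5 + bn^4 + cn³ + dn² + en + p; the 6 given values yield a linear system in the 6 coefficients.
Solving, the leading coefficient vanishes, and s(n) = 2n^4 - n³ + 8n² + 6n + 5.
Then s(1) = 20.

20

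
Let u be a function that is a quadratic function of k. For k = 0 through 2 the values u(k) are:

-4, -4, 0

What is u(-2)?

Write u(k) = ak² + bk + c; the 3 given values yield a linear system in the 3 coefficients.
Solving, u(k) = 2k² - 2k - 4.
Then u(-2) = 8.

8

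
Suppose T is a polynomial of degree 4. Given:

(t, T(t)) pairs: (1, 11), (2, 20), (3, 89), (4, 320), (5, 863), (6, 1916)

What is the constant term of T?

Write T(t) = at^4 + bt³ + ct² + dt + e; the 6 given values yield a linear system in the 5 coefficients.
Solving, T(t) = 2t^4 - 3t³ - 2t² + 6t + 8.
The constant term is T(0) = 8.

8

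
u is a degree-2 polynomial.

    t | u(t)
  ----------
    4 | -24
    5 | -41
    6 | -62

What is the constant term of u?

4

Write u(t) = at² + bt + c; the 3 given values yield a linear system in the 3 coefficients.
Solving, u(t) = -2t² + t + 4.
The constant term is u(0) = 4.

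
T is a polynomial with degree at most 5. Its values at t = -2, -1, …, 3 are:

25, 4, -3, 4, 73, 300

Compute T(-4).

First differences: -21, -7, 7, 69, 227. Second differences: 14, 14, 62, 158. Third differences: 0, 48, 96. Fourth differences: 48, 48.
Level-4 differences are constant, so T has degree 4.
Fitting a degree-4 polynomial gives T(t) = 2t^4 + 4t³ + 5t² - 4t - 3.
Then T(-4) = 349.

349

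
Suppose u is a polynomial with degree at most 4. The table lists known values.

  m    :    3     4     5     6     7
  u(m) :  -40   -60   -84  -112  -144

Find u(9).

First differences: -20, -24, -28, -32. Second differences: -4, -4, -4.
Level-2 differences are constant, so u has degree 2.
Fitting a degree-2 polynomial gives u(m) = -2m² - 6m - 4.
Then u(9) = -220.

-220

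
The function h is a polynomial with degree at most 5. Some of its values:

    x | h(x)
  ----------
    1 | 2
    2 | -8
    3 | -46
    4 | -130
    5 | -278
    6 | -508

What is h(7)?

-838

First differences: -10, -38, -84, -148, -230. Second differences: -28, -46, -64, -82. Third differences: -18, -18, -18.
Level-3 differences are constant, so h has degree 3.
Fitting a degree-3 polynomial gives h(x) = -3x³ + 4x² - x + 2.
Then h(7) = -838.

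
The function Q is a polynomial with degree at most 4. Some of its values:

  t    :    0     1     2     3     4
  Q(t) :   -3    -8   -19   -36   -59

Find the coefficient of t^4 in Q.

First differences: -5, -11, -17, -23. Second differences: -6, -6, -6.
Level-2 differences are constant, so Q has degree 2.
Fitting a degree-2 polynomial gives Q(t) = -3t² - 2t - 3.
The coefficient of t^4 is 0.

0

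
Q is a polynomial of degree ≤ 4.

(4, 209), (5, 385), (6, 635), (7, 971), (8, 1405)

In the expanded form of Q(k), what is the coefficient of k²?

7

First differences: 176, 250, 336, 434. Second differences: 74, 86, 98. Third differences: 12, 12.
Level-3 differences are constant, so Q has degree 3.
Fitting a degree-3 polynomial gives Q(k) = 2k³ + 7k² - 9k + 5.
The coefficient of k² is 7.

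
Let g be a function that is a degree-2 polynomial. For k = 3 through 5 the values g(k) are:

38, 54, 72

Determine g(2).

Write g(k) = ak² + bk + c; the 3 given values yield a linear system in the 3 coefficients.
Solving, g(k) = k² + 9k + 2.
Then g(2) = 24.

24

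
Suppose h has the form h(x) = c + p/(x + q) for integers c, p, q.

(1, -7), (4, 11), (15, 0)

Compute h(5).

(h(x) − c)(x + q) = p for each data point; the three points give a linear system in c and q, then p follows.
Solving: c = -1, q = -3, p = 12, so h(x) = -1 + 12/(x − 3).
Then h(5) = -1 + 12/2 = 5.

5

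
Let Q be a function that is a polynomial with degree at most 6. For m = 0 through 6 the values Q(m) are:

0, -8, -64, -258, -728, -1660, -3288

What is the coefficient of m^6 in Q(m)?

0

First differences: -8, -56, -194, -470, -932, -1628. Second differences: -48, -138, -276, -462, -696. Third differences: -90, -138, -186, -234. Fourth differences: -48, -48, -48.
Level-4 differences are constant, so Q has degree 4.
Fitting a degree-4 polynomial gives Q(m) = -2m^4 - 3m³ - m² - 2m.
The coefficient of m^6 is 0.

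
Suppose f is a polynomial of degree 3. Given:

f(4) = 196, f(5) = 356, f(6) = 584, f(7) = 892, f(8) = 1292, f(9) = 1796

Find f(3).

Write f(t) = at³ + bt² + ct + d; the 6 given values yield a linear system in the 4 coefficients.
Solving, f(t) = 2t³ + 4t² + 2t - 4.
Then f(3) = 92.

92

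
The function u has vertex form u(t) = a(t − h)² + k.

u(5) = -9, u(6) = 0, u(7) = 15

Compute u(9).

63

First differences 9, 15; second difference 6 = 2a, so a = 3.
Expanding, the t-coefficient is −2ah = -6h; matching it to the data gives h = 4, and then k = -12.
So u(t) = 3(t − 4)² − 12.
u(9) = 3·5² − 12 = 63.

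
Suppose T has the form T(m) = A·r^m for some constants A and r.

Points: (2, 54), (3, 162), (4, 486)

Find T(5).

1458

Consecutive ratio: 162/54 = 3, and 486/162 = 3, so r = 3.
Then A·3^2 = 54 gives A = 6, and T(m) = 6·3^m.
T(5) = 6·3^5 = 1458.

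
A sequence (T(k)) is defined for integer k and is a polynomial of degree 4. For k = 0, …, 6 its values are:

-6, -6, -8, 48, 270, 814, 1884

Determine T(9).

First differences: 0, -2, 56, 222, 544, 1070. Second differences: -2, 58, 166, 322, 526. Third differences: 60, 108, 156, 204. Fourth differences: 48, 48, 48.
Level-4 differences are constant, so T has degree 4.
Fitting a degree-4 polynomial gives T(k) = 2k^4 - 2k³ - 9k² + 9k - 6.
Then T(9) = 11010.

11010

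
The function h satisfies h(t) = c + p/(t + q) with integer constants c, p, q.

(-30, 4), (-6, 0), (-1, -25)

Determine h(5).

(h(t) − c)(t + q) = p for each data point; the three points give a linear system in c and q, then p follows.
Solving: c = 5, q = 0, p = 30, so h(t) = 5 + 30/(t + 0).
Then h(5) = 5 + 30/5 = 11.

11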